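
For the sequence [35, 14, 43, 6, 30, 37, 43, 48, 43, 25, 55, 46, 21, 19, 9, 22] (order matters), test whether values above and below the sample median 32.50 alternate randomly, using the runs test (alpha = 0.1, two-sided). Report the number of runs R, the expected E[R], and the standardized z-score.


Step 1: Compute median = 32.50; label A = above, B = below.
Labels in order: ABABBAAAABAABBBB  (n_A = 8, n_B = 8)
Step 2: Count runs R = 8.
Step 3: Under H0 (random ordering), E[R] = 2*n_A*n_B/(n_A+n_B) + 1 = 2*8*8/16 + 1 = 9.0000.
        Var[R] = 2*n_A*n_B*(2*n_A*n_B - n_A - n_B) / ((n_A+n_B)^2 * (n_A+n_B-1)) = 14336/3840 = 3.7333.
        SD[R] = 1.9322.
Step 4: Continuity-corrected z = (R + 0.5 - E[R]) / SD[R] = (8 + 0.5 - 9.0000) / 1.9322 = -0.2588.
Step 5: Two-sided p-value via normal approximation = 2*(1 - Phi(|z|)) = 0.795809.
Step 6: alpha = 0.1. fail to reject H0.

R = 8, z = -0.2588, p = 0.795809, fail to reject H0.


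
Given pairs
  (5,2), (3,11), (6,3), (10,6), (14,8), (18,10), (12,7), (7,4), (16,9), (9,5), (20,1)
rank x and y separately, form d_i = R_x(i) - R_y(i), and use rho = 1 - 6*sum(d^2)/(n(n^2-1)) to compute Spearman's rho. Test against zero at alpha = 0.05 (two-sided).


Step 1: Rank x and y separately (midranks; no ties here).
rank(x): 5->2, 3->1, 6->3, 10->6, 14->8, 18->10, 12->7, 7->4, 16->9, 9->5, 20->11
rank(y): 2->2, 11->11, 3->3, 6->6, 8->8, 10->10, 7->7, 4->4, 9->9, 5->5, 1->1
Step 2: d_i = R_x(i) - R_y(i); compute d_i^2.
  (2-2)^2=0, (1-11)^2=100, (3-3)^2=0, (6-6)^2=0, (8-8)^2=0, (10-10)^2=0, (7-7)^2=0, (4-4)^2=0, (9-9)^2=0, (5-5)^2=0, (11-1)^2=100
sum(d^2) = 200.
Step 3: rho = 1 - 6*200 / (11*(11^2 - 1)) = 1 - 1200/1320 = 0.090909.
Step 4: Under H0, t = rho * sqrt((n-2)/(1-rho^2)) = 0.2739 ~ t(9).
Step 5: Two-sided p-value from the t-distribution with 9 df = 0.790373.
Step 6: alpha = 0.05. fail to reject H0.

rho = 0.0909, p = 0.790373, fail to reject H0 at alpha = 0.05.


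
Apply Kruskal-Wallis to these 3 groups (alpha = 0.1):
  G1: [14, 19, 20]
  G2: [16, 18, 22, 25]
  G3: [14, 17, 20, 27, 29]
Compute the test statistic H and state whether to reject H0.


Step 1: Combine all N = 12 observations and assign midranks.
sorted (value, group, rank): (14,G1,1.5), (14,G3,1.5), (16,G2,3), (17,G3,4), (18,G2,5), (19,G1,6), (20,G1,7.5), (20,G3,7.5), (22,G2,9), (25,G2,10), (27,G3,11), (29,G3,12)
Step 2: Sum ranks within each group.
R_1 = 15 (n_1 = 3)
R_2 = 27 (n_2 = 4)
R_3 = 36 (n_3 = 5)
Step 3: H = 12/(N(N+1)) * sum(R_i^2/n_i) - 3(N+1)
     = 12/(12*13) * (15^2/3 + 27^2/4 + 36^2/5) - 3*13
     = 0.076923 * 516.45 - 39
     = 0.726923.
Step 4: Ties present; correction factor C = 1 - 12/(12^3 - 12) = 0.993007. Corrected H = 0.726923 / 0.993007 = 0.732042.
Step 5: Under H0, H ~ chi^2(2); p-value = 0.693488.
Step 6: alpha = 0.1. fail to reject H0.

H = 0.7320, df = 2, p = 0.693488, fail to reject H0.


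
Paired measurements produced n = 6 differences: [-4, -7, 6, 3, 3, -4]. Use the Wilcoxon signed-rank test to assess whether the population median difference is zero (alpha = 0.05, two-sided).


Step 1: Drop any zero differences (none here) and take |d_i|.
|d| = [4, 7, 6, 3, 3, 4]
Step 2: Midrank |d_i| (ties get averaged ranks).
ranks: |4|->3.5, |7|->6, |6|->5, |3|->1.5, |3|->1.5, |4|->3.5
Step 3: Attach original signs; sum ranks with positive sign and with negative sign.
W+ = 5 + 1.5 + 1.5 = 8
W- = 3.5 + 6 + 3.5 = 13
(Check: W+ + W- = 21 should equal n(n+1)/2 = 21.)
Step 4: Test statistic W = min(W+, W-) = 8.
Step 5: Ties in |d|, so use the tie-corrected normal approximation.
        E[W] = n(n+1)/4 = 6*7/4 = 10.5.
        Tie groups: |d|=3 (t=2), |d|=4 (t=2); sum(t^3 - t) = 12.
        Var[W] = n(n+1)(2n+1)/24 - sum(t^3-t)/48 = 546/24 - 12/48 = 22.5.
        z = (W - E[W]) / sqrt(Var[W]) = (8 - 10.5) / 4.7434 = -0.5270.
        Two-sided p = 2*Phi(z) = 0.598161.
Step 6: alpha = 0.05. fail to reject H0.

W+ = 8, W- = 13, W = min = 8, p = 0.598161, fail to reject H0.


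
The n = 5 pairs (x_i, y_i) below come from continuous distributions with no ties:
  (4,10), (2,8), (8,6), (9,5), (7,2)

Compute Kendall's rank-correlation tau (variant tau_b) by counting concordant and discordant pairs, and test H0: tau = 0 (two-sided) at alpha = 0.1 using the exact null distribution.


Step 1: Enumerate the 10 unordered pairs (i,j) with i<j and classify each by sign(x_j-x_i) * sign(y_j-y_i).
  (1,2):dx=-2,dy=-2->C; (1,3):dx=+4,dy=-4->D; (1,4):dx=+5,dy=-5->D; (1,5):dx=+3,dy=-8->D
  (2,3):dx=+6,dy=-2->D; (2,4):dx=+7,dy=-3->D; (2,5):dx=+5,dy=-6->D; (3,4):dx=+1,dy=-1->D
  (3,5):dx=-1,dy=-4->C; (4,5):dx=-2,dy=-3->C
Step 2: C = 3, D = 7, total pairs = 10.
Step 3: tau = (C - D)/(n(n-1)/2) = (3 - 7)/10 = -0.400000.
Step 4: Exact two-sided p-value (enumerate n! = 120 permutations of y under H0): p = 0.483333.
Step 5: alpha = 0.1. fail to reject H0.

tau_b = -0.4000 (C=3, D=7), p = 0.483333, fail to reject H0.


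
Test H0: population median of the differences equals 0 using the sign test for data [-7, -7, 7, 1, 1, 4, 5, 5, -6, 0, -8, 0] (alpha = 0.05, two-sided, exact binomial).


Step 1: Discard zero differences. Original n = 12; n_eff = number of nonzero differences = 10.
Nonzero differences (with sign): -7, -7, +7, +1, +1, +4, +5, +5, -6, -8
Step 2: Count signs: positive = 6, negative = 4.
Step 3: Under H0: P(positive) = 0.5, so the number of positives S ~ Bin(10, 0.5).
Step 4: Two-sided exact p-value = sum of Bin(10,0.5) probabilities at or below the observed probability = 0.753906.
Step 5: alpha = 0.05. fail to reject H0.

n_eff = 10, pos = 6, neg = 4, p = 0.753906, fail to reject H0.


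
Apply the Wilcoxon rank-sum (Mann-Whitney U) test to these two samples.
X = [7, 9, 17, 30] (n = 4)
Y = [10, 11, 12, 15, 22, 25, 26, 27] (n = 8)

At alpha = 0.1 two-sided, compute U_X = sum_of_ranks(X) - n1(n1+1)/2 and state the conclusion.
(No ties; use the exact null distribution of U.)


Step 1: Combine and sort all 12 observations; assign midranks.
sorted (value, group): (7,X), (9,X), (10,Y), (11,Y), (12,Y), (15,Y), (17,X), (22,Y), (25,Y), (26,Y), (27,Y), (30,X)
ranks: 7->1, 9->2, 10->3, 11->4, 12->5, 15->6, 17->7, 22->8, 25->9, 26->10, 27->11, 30->12
Step 2: Rank sum for X: R1 = 1 + 2 + 7 + 12 = 22.
Step 3: U_X = R1 - n1(n1+1)/2 = 22 - 4*5/2 = 22 - 10 = 12.
       U_Y = n1*n2 - U_X = 32 - 12 = 20.
Step 4: No ties, so the exact null distribution of U (based on enumerating the C(12,4) = 495 equally likely rank assignments) gives the two-sided p-value.
Step 5: p-value = 0.569697; compare to alpha = 0.1. fail to reject H0.

U_X = 12, p = 0.569697, fail to reject H0 at alpha = 0.1.


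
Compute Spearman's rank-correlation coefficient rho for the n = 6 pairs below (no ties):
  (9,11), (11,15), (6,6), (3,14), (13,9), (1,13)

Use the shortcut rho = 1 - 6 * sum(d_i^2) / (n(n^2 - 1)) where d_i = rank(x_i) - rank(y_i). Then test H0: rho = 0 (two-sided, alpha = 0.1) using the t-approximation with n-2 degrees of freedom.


Step 1: Rank x and y separately (midranks; no ties here).
rank(x): 9->4, 11->5, 6->3, 3->2, 13->6, 1->1
rank(y): 11->3, 15->6, 6->1, 14->5, 9->2, 13->4
Step 2: d_i = R_x(i) - R_y(i); compute d_i^2.
  (4-3)^2=1, (5-6)^2=1, (3-1)^2=4, (2-5)^2=9, (6-2)^2=16, (1-4)^2=9
sum(d^2) = 40.
Step 3: rho = 1 - 6*40 / (6*(6^2 - 1)) = 1 - 240/210 = -0.142857.
Step 4: Under H0, t = rho * sqrt((n-2)/(1-rho^2)) = -0.2887 ~ t(4).
Step 5: Two-sided p-value from the t-distribution with 4 df = 0.787172.
Step 6: alpha = 0.1. fail to reject H0.

rho = -0.1429, p = 0.787172, fail to reject H0 at alpha = 0.1.


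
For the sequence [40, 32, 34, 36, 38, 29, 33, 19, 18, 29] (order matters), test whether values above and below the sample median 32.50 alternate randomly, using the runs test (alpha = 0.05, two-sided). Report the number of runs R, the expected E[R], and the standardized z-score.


Step 1: Compute median = 32.50; label A = above, B = below.
Labels in order: ABAAABABBB  (n_A = 5, n_B = 5)
Step 2: Count runs R = 6.
Step 3: Under H0 (random ordering), E[R] = 2*n_A*n_B/(n_A+n_B) + 1 = 2*5*5/10 + 1 = 6.0000.
        Var[R] = 2*n_A*n_B*(2*n_A*n_B - n_A - n_B) / ((n_A+n_B)^2 * (n_A+n_B-1)) = 2000/900 = 2.2222.
        SD[R] = 1.4907.
Step 4: R = E[R], so z = 0 with no continuity correction.
Step 5: Two-sided p-value via normal approximation = 2*(1 - Phi(|z|)) = 1.000000.
Step 6: alpha = 0.05. fail to reject H0.

R = 6, z = 0.0000, p = 1.000000, fail to reject H0.


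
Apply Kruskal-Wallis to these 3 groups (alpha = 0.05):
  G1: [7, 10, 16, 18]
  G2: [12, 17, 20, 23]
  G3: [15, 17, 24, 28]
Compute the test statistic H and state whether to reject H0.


Step 1: Combine all N = 12 observations and assign midranks.
sorted (value, group, rank): (7,G1,1), (10,G1,2), (12,G2,3), (15,G3,4), (16,G1,5), (17,G2,6.5), (17,G3,6.5), (18,G1,8), (20,G2,9), (23,G2,10), (24,G3,11), (28,G3,12)
Step 2: Sum ranks within each group.
R_1 = 16 (n_1 = 4)
R_2 = 28.5 (n_2 = 4)
R_3 = 33.5 (n_3 = 4)
Step 3: H = 12/(N(N+1)) * sum(R_i^2/n_i) - 3(N+1)
     = 12/(12*13) * (16^2/4 + 28.5^2/4 + 33.5^2/4) - 3*13
     = 0.076923 * 547.625 - 39
     = 3.125000.
Step 4: Ties present; correction factor C = 1 - 6/(12^3 - 12) = 0.996503. Corrected H = 3.125000 / 0.996503 = 3.135965.
Step 5: Under H0, H ~ chi^2(2); p-value = 0.208465.
Step 6: alpha = 0.05. fail to reject H0.

H = 3.1360, df = 2, p = 0.208465, fail to reject H0.


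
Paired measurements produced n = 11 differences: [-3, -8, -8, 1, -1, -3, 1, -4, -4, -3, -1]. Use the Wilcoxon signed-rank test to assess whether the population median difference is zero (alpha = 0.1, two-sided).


Step 1: Drop any zero differences (none here) and take |d_i|.
|d| = [3, 8, 8, 1, 1, 3, 1, 4, 4, 3, 1]
Step 2: Midrank |d_i| (ties get averaged ranks).
ranks: |3|->6, |8|->10.5, |8|->10.5, |1|->2.5, |1|->2.5, |3|->6, |1|->2.5, |4|->8.5, |4|->8.5, |3|->6, |1|->2.5
Step 3: Attach original signs; sum ranks with positive sign and with negative sign.
W+ = 2.5 + 2.5 = 5
W- = 6 + 10.5 + 10.5 + 2.5 + 6 + 8.5 + 8.5 + 6 + 2.5 = 61
(Check: W+ + W- = 66 should equal n(n+1)/2 = 66.)
Step 4: Test statistic W = min(W+, W-) = 5.
Step 5: Ties in |d|, so use the tie-corrected normal approximation.
        E[W] = n(n+1)/4 = 11*12/4 = 33.
        Tie groups: |d|=1 (t=4), |d|=3 (t=3), |d|=4 (t=2), |d|=8 (t=2); sum(t^3 - t) = 96.
        Var[W] = n(n+1)(2n+1)/24 - sum(t^3-t)/48 = 3036/24 - 96/48 = 124.5.
        z = (W - E[W]) / sqrt(Var[W]) = (5 - 33) / 11.1580 = -2.5094.
        Two-sided p = 2*Phi(z) = 0.012093.
Step 6: alpha = 0.1. reject H0.

W+ = 5, W- = 61, W = min = 5, p = 0.012093, reject H0.


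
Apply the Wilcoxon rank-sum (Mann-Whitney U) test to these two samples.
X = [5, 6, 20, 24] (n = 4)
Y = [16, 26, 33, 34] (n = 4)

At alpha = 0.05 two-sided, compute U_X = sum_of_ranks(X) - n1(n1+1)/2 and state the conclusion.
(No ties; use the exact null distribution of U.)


Step 1: Combine and sort all 8 observations; assign midranks.
sorted (value, group): (5,X), (6,X), (16,Y), (20,X), (24,X), (26,Y), (33,Y), (34,Y)
ranks: 5->1, 6->2, 16->3, 20->4, 24->5, 26->6, 33->7, 34->8
Step 2: Rank sum for X: R1 = 1 + 2 + 4 + 5 = 12.
Step 3: U_X = R1 - n1(n1+1)/2 = 12 - 4*5/2 = 12 - 10 = 2.
       U_Y = n1*n2 - U_X = 16 - 2 = 14.
Step 4: No ties, so the exact null distribution of U (based on enumerating the C(8,4) = 70 equally likely rank assignments) gives the two-sided p-value.
Step 5: p-value = 0.114286; compare to alpha = 0.05. fail to reject H0.

U_X = 2, p = 0.114286, fail to reject H0 at alpha = 0.05.


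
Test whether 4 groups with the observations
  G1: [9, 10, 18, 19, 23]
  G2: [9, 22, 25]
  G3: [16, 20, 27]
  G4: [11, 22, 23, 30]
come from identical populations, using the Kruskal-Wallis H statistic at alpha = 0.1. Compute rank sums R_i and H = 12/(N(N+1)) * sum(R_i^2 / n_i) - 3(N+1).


Step 1: Combine all N = 15 observations and assign midranks.
sorted (value, group, rank): (9,G1,1.5), (9,G2,1.5), (10,G1,3), (11,G4,4), (16,G3,5), (18,G1,6), (19,G1,7), (20,G3,8), (22,G2,9.5), (22,G4,9.5), (23,G1,11.5), (23,G4,11.5), (25,G2,13), (27,G3,14), (30,G4,15)
Step 2: Sum ranks within each group.
R_1 = 29 (n_1 = 5)
R_2 = 24 (n_2 = 3)
R_3 = 27 (n_3 = 3)
R_4 = 40 (n_4 = 4)
Step 3: H = 12/(N(N+1)) * sum(R_i^2/n_i) - 3(N+1)
     = 12/(15*16) * (29^2/5 + 24^2/3 + 27^2/3 + 40^2/4) - 3*16
     = 0.050000 * 1003.2 - 48
     = 2.160000.
Step 4: Ties present; correction factor C = 1 - 18/(15^3 - 15) = 0.994643. Corrected H = 2.160000 / 0.994643 = 2.171634.
Step 5: Under H0, H ~ chi^2(3); p-value = 0.537557.
Step 6: alpha = 0.1. fail to reject H0.

H = 2.1716, df = 3, p = 0.537557, fail to reject H0.


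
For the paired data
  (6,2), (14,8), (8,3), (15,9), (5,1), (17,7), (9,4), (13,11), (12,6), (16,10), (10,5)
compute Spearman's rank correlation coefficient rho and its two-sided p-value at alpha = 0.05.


Step 1: Rank x and y separately (midranks; no ties here).
rank(x): 6->2, 14->8, 8->3, 15->9, 5->1, 17->11, 9->4, 13->7, 12->6, 16->10, 10->5
rank(y): 2->2, 8->8, 3->3, 9->9, 1->1, 7->7, 4->4, 11->11, 6->6, 10->10, 5->5
Step 2: d_i = R_x(i) - R_y(i); compute d_i^2.
  (2-2)^2=0, (8-8)^2=0, (3-3)^2=0, (9-9)^2=0, (1-1)^2=0, (11-7)^2=16, (4-4)^2=0, (7-11)^2=16, (6-6)^2=0, (10-10)^2=0, (5-5)^2=0
sum(d^2) = 32.
Step 3: rho = 1 - 6*32 / (11*(11^2 - 1)) = 1 - 192/1320 = 0.854545.
Step 4: Under H0, t = rho * sqrt((n-2)/(1-rho^2)) = 4.9360 ~ t(9).
Step 5: Two-sided p-value from the t-distribution with 9 df = 0.000807.
Step 6: alpha = 0.05. reject H0.

rho = 0.8545, p = 0.000807, reject H0 at alpha = 0.05.


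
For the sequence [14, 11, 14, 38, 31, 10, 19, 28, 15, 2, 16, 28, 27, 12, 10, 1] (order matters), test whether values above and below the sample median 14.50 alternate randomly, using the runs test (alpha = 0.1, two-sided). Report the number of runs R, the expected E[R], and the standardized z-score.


Step 1: Compute median = 14.50; label A = above, B = below.
Labels in order: BBBAABAAABAAABBB  (n_A = 8, n_B = 8)
Step 2: Count runs R = 7.
Step 3: Under H0 (random ordering), E[R] = 2*n_A*n_B/(n_A+n_B) + 1 = 2*8*8/16 + 1 = 9.0000.
        Var[R] = 2*n_A*n_B*(2*n_A*n_B - n_A - n_B) / ((n_A+n_B)^2 * (n_A+n_B-1)) = 14336/3840 = 3.7333.
        SD[R] = 1.9322.
Step 4: Continuity-corrected z = (R + 0.5 - E[R]) / SD[R] = (7 + 0.5 - 9.0000) / 1.9322 = -0.7763.
Step 5: Two-sided p-value via normal approximation = 2*(1 - Phi(|z|)) = 0.437558.
Step 6: alpha = 0.1. fail to reject H0.

R = 7, z = -0.7763, p = 0.437558, fail to reject H0.


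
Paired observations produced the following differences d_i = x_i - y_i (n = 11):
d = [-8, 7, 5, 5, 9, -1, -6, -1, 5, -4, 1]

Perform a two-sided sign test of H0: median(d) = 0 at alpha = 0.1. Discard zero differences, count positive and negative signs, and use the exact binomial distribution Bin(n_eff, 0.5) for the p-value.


Step 1: Discard zero differences. Original n = 11; n_eff = number of nonzero differences = 11.
Nonzero differences (with sign): -8, +7, +5, +5, +9, -1, -6, -1, +5, -4, +1
Step 2: Count signs: positive = 6, negative = 5.
Step 3: Under H0: P(positive) = 0.5, so the number of positives S ~ Bin(11, 0.5).
Step 4: Two-sided exact p-value = sum of Bin(11,0.5) probabilities at or below the observed probability = 1.000000.
Step 5: alpha = 0.1. fail to reject H0.

n_eff = 11, pos = 6, neg = 5, p = 1.000000, fail to reject H0.


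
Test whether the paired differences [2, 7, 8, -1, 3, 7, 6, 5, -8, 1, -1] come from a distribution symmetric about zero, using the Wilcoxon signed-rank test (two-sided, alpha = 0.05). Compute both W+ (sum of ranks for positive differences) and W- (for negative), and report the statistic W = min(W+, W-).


Step 1: Drop any zero differences (none here) and take |d_i|.
|d| = [2, 7, 8, 1, 3, 7, 6, 5, 8, 1, 1]
Step 2: Midrank |d_i| (ties get averaged ranks).
ranks: |2|->4, |7|->8.5, |8|->10.5, |1|->2, |3|->5, |7|->8.5, |6|->7, |5|->6, |8|->10.5, |1|->2, |1|->2
Step 3: Attach original signs; sum ranks with positive sign and with negative sign.
W+ = 4 + 8.5 + 10.5 + 5 + 8.5 + 7 + 6 + 2 = 51.5
W- = 2 + 10.5 + 2 = 14.5
(Check: W+ + W- = 66 should equal n(n+1)/2 = 66.)
Step 4: Test statistic W = min(W+, W-) = 14.5.
Step 5: Ties in |d|, so use the tie-corrected normal approximation.
        E[W] = n(n+1)/4 = 11*12/4 = 33.
        Tie groups: |d|=1 (t=3), |d|=7 (t=2), |d|=8 (t=2); sum(t^3 - t) = 36.
        Var[W] = n(n+1)(2n+1)/24 - sum(t^3-t)/48 = 3036/24 - 36/48 = 125.75.
        z = (W - E[W]) / sqrt(Var[W]) = (14.5 - 33) / 11.2138 = -1.6497.
        Two-sided p = 2*Phi(z) = 0.098994.
Step 6: alpha = 0.05. fail to reject H0.

W+ = 51.5, W- = 14.5, W = min = 14.5, p = 0.098994, fail to reject H0.


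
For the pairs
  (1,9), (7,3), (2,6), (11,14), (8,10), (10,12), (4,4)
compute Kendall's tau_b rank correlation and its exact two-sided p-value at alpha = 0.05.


Step 1: Enumerate the 21 unordered pairs (i,j) with i<j and classify each by sign(x_j-x_i) * sign(y_j-y_i).
  (1,2):dx=+6,dy=-6->D; (1,3):dx=+1,dy=-3->D; (1,4):dx=+10,dy=+5->C; (1,5):dx=+7,dy=+1->C
  (1,6):dx=+9,dy=+3->C; (1,7):dx=+3,dy=-5->D; (2,3):dx=-5,dy=+3->D; (2,4):dx=+4,dy=+11->C
  (2,5):dx=+1,dy=+7->C; (2,6):dx=+3,dy=+9->C; (2,7):dx=-3,dy=+1->D; (3,4):dx=+9,dy=+8->C
  (3,5):dx=+6,dy=+4->C; (3,6):dx=+8,dy=+6->C; (3,7):dx=+2,dy=-2->D; (4,5):dx=-3,dy=-4->C
  (4,6):dx=-1,dy=-2->C; (4,7):dx=-7,dy=-10->C; (5,6):dx=+2,dy=+2->C; (5,7):dx=-4,dy=-6->C
  (6,7):dx=-6,dy=-8->C
Step 2: C = 15, D = 6, total pairs = 21.
Step 3: tau = (C - D)/(n(n-1)/2) = (15 - 6)/21 = 0.428571.
Step 4: Exact two-sided p-value (enumerate n! = 5040 permutations of y under H0): p = 0.238889.
Step 5: alpha = 0.05. fail to reject H0.

tau_b = 0.4286 (C=15, D=6), p = 0.238889, fail to reject H0.


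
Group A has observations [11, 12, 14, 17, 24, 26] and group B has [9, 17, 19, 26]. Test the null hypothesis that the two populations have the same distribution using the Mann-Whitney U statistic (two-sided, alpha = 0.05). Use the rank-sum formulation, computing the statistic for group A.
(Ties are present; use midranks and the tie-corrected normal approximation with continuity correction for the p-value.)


Step 1: Combine and sort all 10 observations; assign midranks.
sorted (value, group): (9,Y), (11,X), (12,X), (14,X), (17,X), (17,Y), (19,Y), (24,X), (26,X), (26,Y)
ranks: 9->1, 11->2, 12->3, 14->4, 17->5.5, 17->5.5, 19->7, 24->8, 26->9.5, 26->9.5
Step 2: Rank sum for X: R1 = 2 + 3 + 4 + 5.5 + 8 + 9.5 = 32.
Step 3: U_X = R1 - n1(n1+1)/2 = 32 - 6*7/2 = 32 - 21 = 11.
       U_Y = n1*n2 - U_X = 24 - 11 = 13.
Step 4: Ties are present, so use the tie-corrected normal approximation (with continuity correction) for the p-value.
Step 5: p-value = 0.914589; compare to alpha = 0.05. fail to reject H0.

U_X = 11, p = 0.914589, fail to reject H0 at alpha = 0.05.


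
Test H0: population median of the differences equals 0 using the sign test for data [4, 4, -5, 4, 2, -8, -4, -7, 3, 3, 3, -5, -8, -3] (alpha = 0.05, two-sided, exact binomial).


Step 1: Discard zero differences. Original n = 14; n_eff = number of nonzero differences = 14.
Nonzero differences (with sign): +4, +4, -5, +4, +2, -8, -4, -7, +3, +3, +3, -5, -8, -3
Step 2: Count signs: positive = 7, negative = 7.
Step 3: Under H0: P(positive) = 0.5, so the number of positives S ~ Bin(14, 0.5).
Step 4: Two-sided exact p-value = sum of Bin(14,0.5) probabilities at or below the observed probability = 1.000000.
Step 5: alpha = 0.05. fail to reject H0.

n_eff = 14, pos = 7, neg = 7, p = 1.000000, fail to reject H0.


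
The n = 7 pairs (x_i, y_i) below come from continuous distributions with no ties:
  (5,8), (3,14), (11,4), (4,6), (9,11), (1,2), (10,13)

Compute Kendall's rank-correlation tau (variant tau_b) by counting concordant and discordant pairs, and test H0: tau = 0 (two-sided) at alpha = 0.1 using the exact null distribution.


Step 1: Enumerate the 21 unordered pairs (i,j) with i<j and classify each by sign(x_j-x_i) * sign(y_j-y_i).
  (1,2):dx=-2,dy=+6->D; (1,3):dx=+6,dy=-4->D; (1,4):dx=-1,dy=-2->C; (1,5):dx=+4,dy=+3->C
  (1,6):dx=-4,dy=-6->C; (1,7):dx=+5,dy=+5->C; (2,3):dx=+8,dy=-10->D; (2,4):dx=+1,dy=-8->D
  (2,5):dx=+6,dy=-3->D; (2,6):dx=-2,dy=-12->C; (2,7):dx=+7,dy=-1->D; (3,4):dx=-7,dy=+2->D
  (3,5):dx=-2,dy=+7->D; (3,6):dx=-10,dy=-2->C; (3,7):dx=-1,dy=+9->D; (4,5):dx=+5,dy=+5->C
  (4,6):dx=-3,dy=-4->C; (4,7):dx=+6,dy=+7->C; (5,6):dx=-8,dy=-9->C; (5,7):dx=+1,dy=+2->C
  (6,7):dx=+9,dy=+11->C
Step 2: C = 12, D = 9, total pairs = 21.
Step 3: tau = (C - D)/(n(n-1)/2) = (12 - 9)/21 = 0.142857.
Step 4: Exact two-sided p-value (enumerate n! = 5040 permutations of y under H0): p = 0.772619.
Step 5: alpha = 0.1. fail to reject H0.

tau_b = 0.1429 (C=12, D=9), p = 0.772619, fail to reject H0.


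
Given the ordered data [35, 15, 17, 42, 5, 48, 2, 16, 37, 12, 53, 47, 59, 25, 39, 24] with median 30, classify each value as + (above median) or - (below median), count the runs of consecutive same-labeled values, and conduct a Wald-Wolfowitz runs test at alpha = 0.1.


Step 1: Compute median = 30; label A = above, B = below.
Labels in order: ABBABABBABAAABAB  (n_A = 8, n_B = 8)
Step 2: Count runs R = 12.
Step 3: Under H0 (random ordering), E[R] = 2*n_A*n_B/(n_A+n_B) + 1 = 2*8*8/16 + 1 = 9.0000.
        Var[R] = 2*n_A*n_B*(2*n_A*n_B - n_A - n_B) / ((n_A+n_B)^2 * (n_A+n_B-1)) = 14336/3840 = 3.7333.
        SD[R] = 1.9322.
Step 4: Continuity-corrected z = (R - 0.5 - E[R]) / SD[R] = (12 - 0.5 - 9.0000) / 1.9322 = 1.2939.
Step 5: Two-sided p-value via normal approximation = 2*(1 - Phi(|z|)) = 0.195709.
Step 6: alpha = 0.1. fail to reject H0.

R = 12, z = 1.2939, p = 0.195709, fail to reject H0.


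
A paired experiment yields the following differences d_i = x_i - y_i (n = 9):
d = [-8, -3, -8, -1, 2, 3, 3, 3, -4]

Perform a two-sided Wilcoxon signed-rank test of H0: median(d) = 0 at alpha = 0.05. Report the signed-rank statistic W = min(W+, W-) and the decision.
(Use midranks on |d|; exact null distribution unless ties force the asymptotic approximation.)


Step 1: Drop any zero differences (none here) and take |d_i|.
|d| = [8, 3, 8, 1, 2, 3, 3, 3, 4]
Step 2: Midrank |d_i| (ties get averaged ranks).
ranks: |8|->8.5, |3|->4.5, |8|->8.5, |1|->1, |2|->2, |3|->4.5, |3|->4.5, |3|->4.5, |4|->7
Step 3: Attach original signs; sum ranks with positive sign and with negative sign.
W+ = 2 + 4.5 + 4.5 + 4.5 = 15.5
W- = 8.5 + 4.5 + 8.5 + 1 + 7 = 29.5
(Check: W+ + W- = 45 should equal n(n+1)/2 = 45.)
Step 4: Test statistic W = min(W+, W-) = 15.5.
Step 5: Ties in |d|, so use the tie-corrected normal approximation.
        E[W] = n(n+1)/4 = 9*10/4 = 22.5.
        Tie groups: |d|=3 (t=4), |d|=8 (t=2); sum(t^3 - t) = 66.
        Var[W] = n(n+1)(2n+1)/24 - sum(t^3-t)/48 = 1710/24 - 66/48 = 69.875.
        z = (W - E[W]) / sqrt(Var[W]) = (15.5 - 22.5) / 8.3591 = -0.8374.
        Two-sided p = 2*Phi(z) = 0.402363.
Step 6: alpha = 0.05. fail to reject H0.

W+ = 15.5, W- = 29.5, W = min = 15.5, p = 0.402363, fail to reject H0.


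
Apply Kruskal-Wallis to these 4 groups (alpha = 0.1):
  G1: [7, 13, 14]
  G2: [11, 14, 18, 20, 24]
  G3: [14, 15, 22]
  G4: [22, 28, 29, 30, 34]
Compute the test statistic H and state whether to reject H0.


Step 1: Combine all N = 16 observations and assign midranks.
sorted (value, group, rank): (7,G1,1), (11,G2,2), (13,G1,3), (14,G1,5), (14,G2,5), (14,G3,5), (15,G3,7), (18,G2,8), (20,G2,9), (22,G3,10.5), (22,G4,10.5), (24,G2,12), (28,G4,13), (29,G4,14), (30,G4,15), (34,G4,16)
Step 2: Sum ranks within each group.
R_1 = 9 (n_1 = 3)
R_2 = 36 (n_2 = 5)
R_3 = 22.5 (n_3 = 3)
R_4 = 68.5 (n_4 = 5)
Step 3: H = 12/(N(N+1)) * sum(R_i^2/n_i) - 3(N+1)
     = 12/(16*17) * (9^2/3 + 36^2/5 + 22.5^2/3 + 68.5^2/5) - 3*17
     = 0.044118 * 1393.4 - 51
     = 10.473529.
Step 4: Ties present; correction factor C = 1 - 30/(16^3 - 16) = 0.992647. Corrected H = 10.473529 / 0.992647 = 10.551111.
Step 5: Under H0, H ~ chi^2(3); p-value = 0.014418.
Step 6: alpha = 0.1. reject H0.

H = 10.5511, df = 3, p = 0.014418, reject H0.


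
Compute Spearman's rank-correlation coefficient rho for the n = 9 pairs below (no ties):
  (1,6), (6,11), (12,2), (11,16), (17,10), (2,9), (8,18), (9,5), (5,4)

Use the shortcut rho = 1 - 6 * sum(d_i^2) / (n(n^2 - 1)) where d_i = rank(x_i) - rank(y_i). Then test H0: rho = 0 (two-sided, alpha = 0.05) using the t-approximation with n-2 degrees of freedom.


Step 1: Rank x and y separately (midranks; no ties here).
rank(x): 1->1, 6->4, 12->8, 11->7, 17->9, 2->2, 8->5, 9->6, 5->3
rank(y): 6->4, 11->7, 2->1, 16->8, 10->6, 9->5, 18->9, 5->3, 4->2
Step 2: d_i = R_x(i) - R_y(i); compute d_i^2.
  (1-4)^2=9, (4-7)^2=9, (8-1)^2=49, (7-8)^2=1, (9-6)^2=9, (2-5)^2=9, (5-9)^2=16, (6-3)^2=9, (3-2)^2=1
sum(d^2) = 112.
Step 3: rho = 1 - 6*112 / (9*(9^2 - 1)) = 1 - 672/720 = 0.066667.
Step 4: Under H0, t = rho * sqrt((n-2)/(1-rho^2)) = 0.1768 ~ t(7).
Step 5: Two-sided p-value from the t-distribution with 7 df = 0.864690.
Step 6: alpha = 0.05. fail to reject H0.

rho = 0.0667, p = 0.864690, fail to reject H0 at alpha = 0.05.


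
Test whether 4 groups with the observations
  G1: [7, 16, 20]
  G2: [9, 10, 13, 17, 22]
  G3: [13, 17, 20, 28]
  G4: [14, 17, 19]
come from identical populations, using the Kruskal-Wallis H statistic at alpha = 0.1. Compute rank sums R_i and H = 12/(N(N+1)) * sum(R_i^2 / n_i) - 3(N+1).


Step 1: Combine all N = 15 observations and assign midranks.
sorted (value, group, rank): (7,G1,1), (9,G2,2), (10,G2,3), (13,G2,4.5), (13,G3,4.5), (14,G4,6), (16,G1,7), (17,G2,9), (17,G3,9), (17,G4,9), (19,G4,11), (20,G1,12.5), (20,G3,12.5), (22,G2,14), (28,G3,15)
Step 2: Sum ranks within each group.
R_1 = 20.5 (n_1 = 3)
R_2 = 32.5 (n_2 = 5)
R_3 = 41 (n_3 = 4)
R_4 = 26 (n_4 = 3)
Step 3: H = 12/(N(N+1)) * sum(R_i^2/n_i) - 3(N+1)
     = 12/(15*16) * (20.5^2/3 + 32.5^2/5 + 41^2/4 + 26^2/3) - 3*16
     = 0.050000 * 996.917 - 48
     = 1.845833.
Step 4: Ties present; correction factor C = 1 - 36/(15^3 - 15) = 0.989286. Corrected H = 1.845833 / 0.989286 = 1.865824.
Step 5: Under H0, H ~ chi^2(3); p-value = 0.600717.
Step 6: alpha = 0.1. fail to reject H0.

H = 1.8658, df = 3, p = 0.600717, fail to reject H0.


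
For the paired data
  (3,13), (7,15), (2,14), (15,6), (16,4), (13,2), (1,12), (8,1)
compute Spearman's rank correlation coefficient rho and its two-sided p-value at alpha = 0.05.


Step 1: Rank x and y separately (midranks; no ties here).
rank(x): 3->3, 7->4, 2->2, 15->7, 16->8, 13->6, 1->1, 8->5
rank(y): 13->6, 15->8, 14->7, 6->4, 4->3, 2->2, 12->5, 1->1
Step 2: d_i = R_x(i) - R_y(i); compute d_i^2.
  (3-6)^2=9, (4-8)^2=16, (2-7)^2=25, (7-4)^2=9, (8-3)^2=25, (6-2)^2=16, (1-5)^2=16, (5-1)^2=16
sum(d^2) = 132.
Step 3: rho = 1 - 6*132 / (8*(8^2 - 1)) = 1 - 792/504 = -0.571429.
Step 4: Under H0, t = rho * sqrt((n-2)/(1-rho^2)) = -1.7056 ~ t(6).
Step 5: Two-sided p-value from the t-distribution with 6 df = 0.138960.
Step 6: alpha = 0.05. fail to reject H0.

rho = -0.5714, p = 0.138960, fail to reject H0 at alpha = 0.05.


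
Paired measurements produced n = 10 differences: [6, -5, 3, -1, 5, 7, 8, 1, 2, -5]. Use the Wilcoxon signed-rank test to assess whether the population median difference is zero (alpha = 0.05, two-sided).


Step 1: Drop any zero differences (none here) and take |d_i|.
|d| = [6, 5, 3, 1, 5, 7, 8, 1, 2, 5]
Step 2: Midrank |d_i| (ties get averaged ranks).
ranks: |6|->8, |5|->6, |3|->4, |1|->1.5, |5|->6, |7|->9, |8|->10, |1|->1.5, |2|->3, |5|->6
Step 3: Attach original signs; sum ranks with positive sign and with negative sign.
W+ = 8 + 4 + 6 + 9 + 10 + 1.5 + 3 = 41.5
W- = 6 + 1.5 + 6 = 13.5
(Check: W+ + W- = 55 should equal n(n+1)/2 = 55.)
Step 4: Test statistic W = min(W+, W-) = 13.5.
Step 5: Ties in |d|, so use the tie-corrected normal approximation.
        E[W] = n(n+1)/4 = 10*11/4 = 27.5.
        Tie groups: |d|=1 (t=2), |d|=5 (t=3); sum(t^3 - t) = 30.
        Var[W] = n(n+1)(2n+1)/24 - sum(t^3-t)/48 = 2310/24 - 30/48 = 95.625.
        z = (W - E[W]) / sqrt(Var[W]) = (13.5 - 27.5) / 9.7788 = -1.4317.
        Two-sided p = 2*Phi(z) = 0.152239.
Step 6: alpha = 0.05. fail to reject H0.

W+ = 41.5, W- = 13.5, W = min = 13.5, p = 0.152239, fail to reject H0.


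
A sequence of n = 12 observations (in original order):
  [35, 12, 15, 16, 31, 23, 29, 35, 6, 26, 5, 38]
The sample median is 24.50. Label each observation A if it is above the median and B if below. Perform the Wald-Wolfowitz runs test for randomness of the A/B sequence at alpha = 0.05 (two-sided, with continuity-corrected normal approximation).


Step 1: Compute median = 24.50; label A = above, B = below.
Labels in order: ABBBABAABABA  (n_A = 6, n_B = 6)
Step 2: Count runs R = 9.
Step 3: Under H0 (random ordering), E[R] = 2*n_A*n_B/(n_A+n_B) + 1 = 2*6*6/12 + 1 = 7.0000.
        Var[R] = 2*n_A*n_B*(2*n_A*n_B - n_A - n_B) / ((n_A+n_B)^2 * (n_A+n_B-1)) = 4320/1584 = 2.7273.
        SD[R] = 1.6514.
Step 4: Continuity-corrected z = (R - 0.5 - E[R]) / SD[R] = (9 - 0.5 - 7.0000) / 1.6514 = 0.9083.
Step 5: Two-sided p-value via normal approximation = 2*(1 - Phi(|z|)) = 0.363722.
Step 6: alpha = 0.05. fail to reject H0.

R = 9, z = 0.9083, p = 0.363722, fail to reject H0.


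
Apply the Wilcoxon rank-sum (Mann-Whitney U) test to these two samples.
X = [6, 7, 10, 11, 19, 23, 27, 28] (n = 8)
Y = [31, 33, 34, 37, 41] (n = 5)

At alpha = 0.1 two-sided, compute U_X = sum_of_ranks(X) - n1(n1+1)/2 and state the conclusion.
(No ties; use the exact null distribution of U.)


Step 1: Combine and sort all 13 observations; assign midranks.
sorted (value, group): (6,X), (7,X), (10,X), (11,X), (19,X), (23,X), (27,X), (28,X), (31,Y), (33,Y), (34,Y), (37,Y), (41,Y)
ranks: 6->1, 7->2, 10->3, 11->4, 19->5, 23->6, 27->7, 28->8, 31->9, 33->10, 34->11, 37->12, 41->13
Step 2: Rank sum for X: R1 = 1 + 2 + 3 + 4 + 5 + 6 + 7 + 8 = 36.
Step 3: U_X = R1 - n1(n1+1)/2 = 36 - 8*9/2 = 36 - 36 = 0.
       U_Y = n1*n2 - U_X = 40 - 0 = 40.
Step 4: No ties, so the exact null distribution of U (based on enumerating the C(13,8) = 1287 equally likely rank assignments) gives the two-sided p-value.
Step 5: p-value = 0.001554; compare to alpha = 0.1. reject H0.

U_X = 0, p = 0.001554, reject H0 at alpha = 0.1.


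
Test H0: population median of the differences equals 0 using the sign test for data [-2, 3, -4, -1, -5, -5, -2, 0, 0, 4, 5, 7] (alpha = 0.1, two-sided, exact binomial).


Step 1: Discard zero differences. Original n = 12; n_eff = number of nonzero differences = 10.
Nonzero differences (with sign): -2, +3, -4, -1, -5, -5, -2, +4, +5, +7
Step 2: Count signs: positive = 4, negative = 6.
Step 3: Under H0: P(positive) = 0.5, so the number of positives S ~ Bin(10, 0.5).
Step 4: Two-sided exact p-value = sum of Bin(10,0.5) probabilities at or below the observed probability = 0.753906.
Step 5: alpha = 0.1. fail to reject H0.

n_eff = 10, pos = 4, neg = 6, p = 0.753906, fail to reject H0.


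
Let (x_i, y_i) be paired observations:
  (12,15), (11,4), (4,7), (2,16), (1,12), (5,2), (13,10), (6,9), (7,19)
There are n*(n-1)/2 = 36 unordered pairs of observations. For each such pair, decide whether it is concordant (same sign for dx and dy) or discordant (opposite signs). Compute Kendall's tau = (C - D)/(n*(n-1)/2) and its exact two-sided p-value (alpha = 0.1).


Step 1: Enumerate the 36 unordered pairs (i,j) with i<j and classify each by sign(x_j-x_i) * sign(y_j-y_i).
  (1,2):dx=-1,dy=-11->C; (1,3):dx=-8,dy=-8->C; (1,4):dx=-10,dy=+1->D; (1,5):dx=-11,dy=-3->C
  (1,6):dx=-7,dy=-13->C; (1,7):dx=+1,dy=-5->D; (1,8):dx=-6,dy=-6->C; (1,9):dx=-5,dy=+4->D
  (2,3):dx=-7,dy=+3->D; (2,4):dx=-9,dy=+12->D; (2,5):dx=-10,dy=+8->D; (2,6):dx=-6,dy=-2->C
  (2,7):dx=+2,dy=+6->C; (2,8):dx=-5,dy=+5->D; (2,9):dx=-4,dy=+15->D; (3,4):dx=-2,dy=+9->D
  (3,5):dx=-3,dy=+5->D; (3,6):dx=+1,dy=-5->D; (3,7):dx=+9,dy=+3->C; (3,8):dx=+2,dy=+2->C
  (3,9):dx=+3,dy=+12->C; (4,5):dx=-1,dy=-4->C; (4,6):dx=+3,dy=-14->D; (4,7):dx=+11,dy=-6->D
  (4,8):dx=+4,dy=-7->D; (4,9):dx=+5,dy=+3->C; (5,6):dx=+4,dy=-10->D; (5,7):dx=+12,dy=-2->D
  (5,8):dx=+5,dy=-3->D; (5,9):dx=+6,dy=+7->C; (6,7):dx=+8,dy=+8->C; (6,8):dx=+1,dy=+7->C
  (6,9):dx=+2,dy=+17->C; (7,8):dx=-7,dy=-1->C; (7,9):dx=-6,dy=+9->D; (8,9):dx=+1,dy=+10->C
Step 2: C = 18, D = 18, total pairs = 36.
Step 3: tau = (C - D)/(n(n-1)/2) = (18 - 18)/36 = 0.000000.
Step 4: Exact two-sided p-value (enumerate n! = 362880 permutations of y under H0): p = 1.000000.
Step 5: alpha = 0.1. fail to reject H0.

tau_b = 0.0000 (C=18, D=18), p = 1.000000, fail to reject H0.


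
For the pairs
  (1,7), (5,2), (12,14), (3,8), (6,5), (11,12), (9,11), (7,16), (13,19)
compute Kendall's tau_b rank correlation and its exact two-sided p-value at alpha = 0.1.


Step 1: Enumerate the 36 unordered pairs (i,j) with i<j and classify each by sign(x_j-x_i) * sign(y_j-y_i).
  (1,2):dx=+4,dy=-5->D; (1,3):dx=+11,dy=+7->C; (1,4):dx=+2,dy=+1->C; (1,5):dx=+5,dy=-2->D
  (1,6):dx=+10,dy=+5->C; (1,7):dx=+8,dy=+4->C; (1,8):dx=+6,dy=+9->C; (1,9):dx=+12,dy=+12->C
  (2,3):dx=+7,dy=+12->C; (2,4):dx=-2,dy=+6->D; (2,5):dx=+1,dy=+3->C; (2,6):dx=+6,dy=+10->C
  (2,7):dx=+4,dy=+9->C; (2,8):dx=+2,dy=+14->C; (2,9):dx=+8,dy=+17->C; (3,4):dx=-9,dy=-6->C
  (3,5):dx=-6,dy=-9->C; (3,6):dx=-1,dy=-2->C; (3,7):dx=-3,dy=-3->C; (3,8):dx=-5,dy=+2->D
  (3,9):dx=+1,dy=+5->C; (4,5):dx=+3,dy=-3->D; (4,6):dx=+8,dy=+4->C; (4,7):dx=+6,dy=+3->C
  (4,8):dx=+4,dy=+8->C; (4,9):dx=+10,dy=+11->C; (5,6):dx=+5,dy=+7->C; (5,7):dx=+3,dy=+6->C
  (5,8):dx=+1,dy=+11->C; (5,9):dx=+7,dy=+14->C; (6,7):dx=-2,dy=-1->C; (6,8):dx=-4,dy=+4->D
  (6,9):dx=+2,dy=+7->C; (7,8):dx=-2,dy=+5->D; (7,9):dx=+4,dy=+8->C; (8,9):dx=+6,dy=+3->C
Step 2: C = 29, D = 7, total pairs = 36.
Step 3: tau = (C - D)/(n(n-1)/2) = (29 - 7)/36 = 0.611111.
Step 4: Exact two-sided p-value (enumerate n! = 362880 permutations of y under H0): p = 0.024741.
Step 5: alpha = 0.1. reject H0.

tau_b = 0.6111 (C=29, D=7), p = 0.024741, reject H0.


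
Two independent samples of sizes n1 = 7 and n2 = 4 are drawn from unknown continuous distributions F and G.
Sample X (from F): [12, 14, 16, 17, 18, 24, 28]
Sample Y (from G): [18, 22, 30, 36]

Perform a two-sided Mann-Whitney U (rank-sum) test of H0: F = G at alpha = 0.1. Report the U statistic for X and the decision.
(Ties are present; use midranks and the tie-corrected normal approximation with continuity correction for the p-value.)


Step 1: Combine and sort all 11 observations; assign midranks.
sorted (value, group): (12,X), (14,X), (16,X), (17,X), (18,X), (18,Y), (22,Y), (24,X), (28,X), (30,Y), (36,Y)
ranks: 12->1, 14->2, 16->3, 17->4, 18->5.5, 18->5.5, 22->7, 24->8, 28->9, 30->10, 36->11
Step 2: Rank sum for X: R1 = 1 + 2 + 3 + 4 + 5.5 + 8 + 9 = 32.5.
Step 3: U_X = R1 - n1(n1+1)/2 = 32.5 - 7*8/2 = 32.5 - 28 = 4.5.
       U_Y = n1*n2 - U_X = 28 - 4.5 = 23.5.
Step 4: Ties are present, so use the tie-corrected normal approximation (with continuity correction) for the p-value.
Step 5: p-value = 0.088247; compare to alpha = 0.1. reject H0.

U_X = 4.5, p = 0.088247, reject H0 at alpha = 0.1.


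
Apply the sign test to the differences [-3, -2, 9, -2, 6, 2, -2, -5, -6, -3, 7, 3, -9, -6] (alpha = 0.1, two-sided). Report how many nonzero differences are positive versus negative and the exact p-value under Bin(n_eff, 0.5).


Step 1: Discard zero differences. Original n = 14; n_eff = number of nonzero differences = 14.
Nonzero differences (with sign): -3, -2, +9, -2, +6, +2, -2, -5, -6, -3, +7, +3, -9, -6
Step 2: Count signs: positive = 5, negative = 9.
Step 3: Under H0: P(positive) = 0.5, so the number of positives S ~ Bin(14, 0.5).
Step 4: Two-sided exact p-value = sum of Bin(14,0.5) probabilities at or below the observed probability = 0.423950.
Step 5: alpha = 0.1. fail to reject H0.

n_eff = 14, pos = 5, neg = 9, p = 0.423950, fail to reject H0.


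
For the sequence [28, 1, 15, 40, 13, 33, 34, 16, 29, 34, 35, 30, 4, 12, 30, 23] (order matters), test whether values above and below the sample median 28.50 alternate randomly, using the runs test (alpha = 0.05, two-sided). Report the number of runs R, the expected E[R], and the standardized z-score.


Step 1: Compute median = 28.50; label A = above, B = below.
Labels in order: BBBABAABAAAABBAB  (n_A = 8, n_B = 8)
Step 2: Count runs R = 9.
Step 3: Under H0 (random ordering), E[R] = 2*n_A*n_B/(n_A+n_B) + 1 = 2*8*8/16 + 1 = 9.0000.
        Var[R] = 2*n_A*n_B*(2*n_A*n_B - n_A - n_B) / ((n_A+n_B)^2 * (n_A+n_B-1)) = 14336/3840 = 3.7333.
        SD[R] = 1.9322.
Step 4: R = E[R], so z = 0 with no continuity correction.
Step 5: Two-sided p-value via normal approximation = 2*(1 - Phi(|z|)) = 1.000000.
Step 6: alpha = 0.05. fail to reject H0.

R = 9, z = 0.0000, p = 1.000000, fail to reject H0.


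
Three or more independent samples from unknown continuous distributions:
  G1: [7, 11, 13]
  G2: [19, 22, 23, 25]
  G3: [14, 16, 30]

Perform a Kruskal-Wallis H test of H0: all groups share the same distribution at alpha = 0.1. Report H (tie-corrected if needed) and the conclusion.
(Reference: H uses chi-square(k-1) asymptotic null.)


Step 1: Combine all N = 10 observations and assign midranks.
sorted (value, group, rank): (7,G1,1), (11,G1,2), (13,G1,3), (14,G3,4), (16,G3,5), (19,G2,6), (22,G2,7), (23,G2,8), (25,G2,9), (30,G3,10)
Step 2: Sum ranks within each group.
R_1 = 6 (n_1 = 3)
R_2 = 30 (n_2 = 4)
R_3 = 19 (n_3 = 3)
Step 3: H = 12/(N(N+1)) * sum(R_i^2/n_i) - 3(N+1)
     = 12/(10*11) * (6^2/3 + 30^2/4 + 19^2/3) - 3*11
     = 0.109091 * 357.333 - 33
     = 5.981818.
Step 4: No ties, so H is used without correction.
Step 5: Under H0, H ~ chi^2(2); p-value = 0.050242.
Step 6: alpha = 0.1. reject H0.

H = 5.9818, df = 2, p = 0.050242, reject H0.


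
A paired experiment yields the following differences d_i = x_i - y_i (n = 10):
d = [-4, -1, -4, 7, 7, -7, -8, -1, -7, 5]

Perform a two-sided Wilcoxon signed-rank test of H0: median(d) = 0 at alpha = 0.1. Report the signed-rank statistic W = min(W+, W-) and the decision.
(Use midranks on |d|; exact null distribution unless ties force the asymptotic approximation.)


Step 1: Drop any zero differences (none here) and take |d_i|.
|d| = [4, 1, 4, 7, 7, 7, 8, 1, 7, 5]
Step 2: Midrank |d_i| (ties get averaged ranks).
ranks: |4|->3.5, |1|->1.5, |4|->3.5, |7|->7.5, |7|->7.5, |7|->7.5, |8|->10, |1|->1.5, |7|->7.5, |5|->5
Step 3: Attach original signs; sum ranks with positive sign and with negative sign.
W+ = 7.5 + 7.5 + 5 = 20
W- = 3.5 + 1.5 + 3.5 + 7.5 + 10 + 1.5 + 7.5 = 35
(Check: W+ + W- = 55 should equal n(n+1)/2 = 55.)
Step 4: Test statistic W = min(W+, W-) = 20.
Step 5: Ties in |d|, so use the tie-corrected normal approximation.
        E[W] = n(n+1)/4 = 10*11/4 = 27.5.
        Tie groups: |d|=1 (t=2), |d|=4 (t=2), |d|=7 (t=4); sum(t^3 - t) = 72.
        Var[W] = n(n+1)(2n+1)/24 - sum(t^3-t)/48 = 2310/24 - 72/48 = 94.75.
        z = (W - E[W]) / sqrt(Var[W]) = (20 - 27.5) / 9.7340 = -0.7705.
        Two-sided p = 2*Phi(z) = 0.441004.
Step 6: alpha = 0.1. fail to reject H0.

W+ = 20, W- = 35, W = min = 20, p = 0.441004, fail to reject H0.


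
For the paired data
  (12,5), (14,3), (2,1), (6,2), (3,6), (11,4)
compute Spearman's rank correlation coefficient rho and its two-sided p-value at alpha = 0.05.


Step 1: Rank x and y separately (midranks; no ties here).
rank(x): 12->5, 14->6, 2->1, 6->3, 3->2, 11->4
rank(y): 5->5, 3->3, 1->1, 2->2, 6->6, 4->4
Step 2: d_i = R_x(i) - R_y(i); compute d_i^2.
  (5-5)^2=0, (6-3)^2=9, (1-1)^2=0, (3-2)^2=1, (2-6)^2=16, (4-4)^2=0
sum(d^2) = 26.
Step 3: rho = 1 - 6*26 / (6*(6^2 - 1)) = 1 - 156/210 = 0.257143.
Step 4: Under H0, t = rho * sqrt((n-2)/(1-rho^2)) = 0.5322 ~ t(4).
Step 5: Two-sided p-value from the t-distribution with 4 df = 0.622787.
Step 6: alpha = 0.05. fail to reject H0.

rho = 0.2571, p = 0.622787, fail to reject H0 at alpha = 0.05.


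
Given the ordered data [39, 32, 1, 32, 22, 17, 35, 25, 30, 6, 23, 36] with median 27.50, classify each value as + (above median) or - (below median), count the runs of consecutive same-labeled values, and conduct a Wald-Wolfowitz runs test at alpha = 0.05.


Step 1: Compute median = 27.50; label A = above, B = below.
Labels in order: AABABBABABBA  (n_A = 6, n_B = 6)
Step 2: Count runs R = 9.
Step 3: Under H0 (random ordering), E[R] = 2*n_A*n_B/(n_A+n_B) + 1 = 2*6*6/12 + 1 = 7.0000.
        Var[R] = 2*n_A*n_B*(2*n_A*n_B - n_A - n_B) / ((n_A+n_B)^2 * (n_A+n_B-1)) = 4320/1584 = 2.7273.
        SD[R] = 1.6514.
Step 4: Continuity-corrected z = (R - 0.5 - E[R]) / SD[R] = (9 - 0.5 - 7.0000) / 1.6514 = 0.9083.
Step 5: Two-sided p-value via normal approximation = 2*(1 - Phi(|z|)) = 0.363722.
Step 6: alpha = 0.05. fail to reject H0.

R = 9, z = 0.9083, p = 0.363722, fail to reject H0.
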